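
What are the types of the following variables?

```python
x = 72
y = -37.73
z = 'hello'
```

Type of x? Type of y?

x is int; y is float

int, float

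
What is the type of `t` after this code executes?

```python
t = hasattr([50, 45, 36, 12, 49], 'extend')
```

hasattr() returns bool

bool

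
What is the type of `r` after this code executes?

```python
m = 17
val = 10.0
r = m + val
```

int + float returns float (17 + 10.0 = 27.0)

float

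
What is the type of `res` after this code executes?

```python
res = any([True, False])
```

any() returns bool

bool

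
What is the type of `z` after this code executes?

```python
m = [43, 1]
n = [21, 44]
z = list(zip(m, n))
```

list(zip(...)) returns a list of tuples

list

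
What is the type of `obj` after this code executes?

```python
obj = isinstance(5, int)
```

isinstance() returns bool

bool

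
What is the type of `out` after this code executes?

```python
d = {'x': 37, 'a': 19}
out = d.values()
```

.values() returns a dict_values view object

dict_values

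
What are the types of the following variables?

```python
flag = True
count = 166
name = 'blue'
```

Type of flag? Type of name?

flag is bool; name is str

bool, str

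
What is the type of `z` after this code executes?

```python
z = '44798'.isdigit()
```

str.isdigit() returns bool

bool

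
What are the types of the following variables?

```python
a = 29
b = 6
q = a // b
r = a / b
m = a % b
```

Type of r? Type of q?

int / int returns float; int // int returns int

float, int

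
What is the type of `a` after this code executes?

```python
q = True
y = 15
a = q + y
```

bool + int returns int (True is 1, so 1 + 15 = 16)

int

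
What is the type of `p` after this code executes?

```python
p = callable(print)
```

callable() returns bool

bool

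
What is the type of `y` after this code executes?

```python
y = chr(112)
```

chr() returns str (single character)

str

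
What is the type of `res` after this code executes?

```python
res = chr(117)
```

chr() returns str (single character)

str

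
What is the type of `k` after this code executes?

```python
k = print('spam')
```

print() returns None

NoneType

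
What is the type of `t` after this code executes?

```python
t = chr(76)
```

chr() returns str (single character)

str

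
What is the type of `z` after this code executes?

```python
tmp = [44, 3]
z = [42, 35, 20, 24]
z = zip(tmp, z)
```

zip() returns a zip iterator object

zip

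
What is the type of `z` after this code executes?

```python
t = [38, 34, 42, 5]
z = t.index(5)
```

list.index() returns int

int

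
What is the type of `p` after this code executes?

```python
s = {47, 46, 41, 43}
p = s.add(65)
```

set.add() returns None (mutates in place)

NoneType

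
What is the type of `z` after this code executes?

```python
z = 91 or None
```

'or' returns first truthy value (91, int)

int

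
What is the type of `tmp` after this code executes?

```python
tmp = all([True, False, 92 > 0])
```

all() returns bool

bool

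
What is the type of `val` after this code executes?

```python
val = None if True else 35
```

Ternary: condition is True, if branch (None) taken → NoneType

NoneType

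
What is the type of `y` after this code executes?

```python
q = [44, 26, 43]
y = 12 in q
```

'in' operator returns bool

bool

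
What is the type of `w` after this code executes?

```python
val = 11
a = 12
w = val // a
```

int // int returns int (11 // 12 = 0)

int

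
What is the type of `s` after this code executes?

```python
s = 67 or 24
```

'or' returns the first truthy value (67, which is int)

int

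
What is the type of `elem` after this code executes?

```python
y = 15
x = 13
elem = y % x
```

int % int returns int (15 % 13 = 2)

int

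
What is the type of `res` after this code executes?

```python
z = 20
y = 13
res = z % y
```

int % int returns int (20 % 13 = 7)

int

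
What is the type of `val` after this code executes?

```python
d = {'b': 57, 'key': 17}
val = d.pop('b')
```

dict.pop() returns the value (int)

int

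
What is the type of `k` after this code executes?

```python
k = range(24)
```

range() returns a range object

range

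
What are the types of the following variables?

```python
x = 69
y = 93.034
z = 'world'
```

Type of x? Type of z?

x is int; z is str

int, str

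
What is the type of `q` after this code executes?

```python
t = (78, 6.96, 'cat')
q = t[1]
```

Index 1 of tuple is 6.96 which is float

float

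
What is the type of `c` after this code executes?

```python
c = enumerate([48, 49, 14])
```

enumerate() returns an enumerate iterator object

enumerate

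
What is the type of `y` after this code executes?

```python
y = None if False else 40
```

Ternary: condition is False, else branch (40) taken → int

int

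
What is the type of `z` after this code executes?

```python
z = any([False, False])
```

any() returns bool

bool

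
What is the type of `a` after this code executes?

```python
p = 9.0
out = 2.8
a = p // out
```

float // float returns float (floor division preserves float type)

float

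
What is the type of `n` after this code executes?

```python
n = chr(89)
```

chr() returns str (single character)

str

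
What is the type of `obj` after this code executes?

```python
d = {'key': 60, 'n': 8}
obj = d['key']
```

Accessing dict[str, int] with key 'key' returns int value 60

int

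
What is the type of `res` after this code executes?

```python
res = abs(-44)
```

abs() of int returns int

int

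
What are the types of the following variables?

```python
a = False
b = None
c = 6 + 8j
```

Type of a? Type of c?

a is bool; c is complex

bool, complex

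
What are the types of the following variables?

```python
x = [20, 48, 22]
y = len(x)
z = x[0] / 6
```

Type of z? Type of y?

int / int returns float; len() returns int

float, int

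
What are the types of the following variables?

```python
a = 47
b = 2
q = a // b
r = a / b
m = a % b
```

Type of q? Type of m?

int // int returns int; int % int returns int

int, int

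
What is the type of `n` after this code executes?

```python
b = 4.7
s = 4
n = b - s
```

float - int returns float (4.7 - 4 = 0.7)

float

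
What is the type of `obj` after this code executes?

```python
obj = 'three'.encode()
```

str.encode() returns bytes

bytes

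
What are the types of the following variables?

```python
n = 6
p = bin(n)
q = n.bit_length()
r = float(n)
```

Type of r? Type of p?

float() returns float; bin() returns str

float, str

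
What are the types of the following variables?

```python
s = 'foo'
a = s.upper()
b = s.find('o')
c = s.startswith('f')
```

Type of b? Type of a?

str.find() returns int; str.upper() returns str

int, str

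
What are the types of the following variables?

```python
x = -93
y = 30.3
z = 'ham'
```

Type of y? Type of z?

y is float; z is str

float, str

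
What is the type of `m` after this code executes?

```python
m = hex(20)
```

hex() returns str representation

str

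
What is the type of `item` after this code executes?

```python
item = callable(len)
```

callable() returns bool

bool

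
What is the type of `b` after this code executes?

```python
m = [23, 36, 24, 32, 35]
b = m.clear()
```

list.clear() returns None

NoneType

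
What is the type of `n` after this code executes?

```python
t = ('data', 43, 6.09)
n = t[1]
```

Index 1 of tuple is 43 which is int

int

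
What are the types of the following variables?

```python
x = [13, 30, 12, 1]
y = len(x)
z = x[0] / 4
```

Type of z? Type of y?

int / int returns float; len() returns int

float, int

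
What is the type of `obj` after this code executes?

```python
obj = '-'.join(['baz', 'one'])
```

str.join() returns str

str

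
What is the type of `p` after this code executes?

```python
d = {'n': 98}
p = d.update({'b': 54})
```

dict.update() returns None

NoneType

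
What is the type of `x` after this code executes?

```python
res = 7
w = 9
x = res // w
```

int // int returns int (7 // 9 = 0)

int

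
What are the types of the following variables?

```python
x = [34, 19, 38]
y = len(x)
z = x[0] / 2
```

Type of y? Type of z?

len() returns int; int / int returns float

int, float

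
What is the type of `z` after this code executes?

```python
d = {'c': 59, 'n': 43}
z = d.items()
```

dict.items() returns a dict_items view

dict_items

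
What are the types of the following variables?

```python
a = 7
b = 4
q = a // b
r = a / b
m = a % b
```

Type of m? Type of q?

int % int returns int; int // int returns int

int, int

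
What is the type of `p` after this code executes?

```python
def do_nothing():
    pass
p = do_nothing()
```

A function with no return statement returns None

NoneType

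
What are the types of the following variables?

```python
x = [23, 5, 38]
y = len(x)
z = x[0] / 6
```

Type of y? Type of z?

len() returns int; int / int returns float

int, float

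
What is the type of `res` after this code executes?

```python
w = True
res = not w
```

'not' always returns bool

bool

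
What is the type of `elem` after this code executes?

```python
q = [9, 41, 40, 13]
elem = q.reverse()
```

list.reverse() returns None

NoneType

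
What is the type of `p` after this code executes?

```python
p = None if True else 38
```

Ternary: condition is True, if branch (None) taken → NoneType

NoneType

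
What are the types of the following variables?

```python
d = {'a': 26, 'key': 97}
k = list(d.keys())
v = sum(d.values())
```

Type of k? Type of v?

list(...) returns list; sum of int values returns int

list, int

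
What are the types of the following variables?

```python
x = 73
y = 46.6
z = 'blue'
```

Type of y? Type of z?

y is float; z is str

float, str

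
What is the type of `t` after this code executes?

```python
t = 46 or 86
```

'or' returns the first truthy value (46, which is int)

int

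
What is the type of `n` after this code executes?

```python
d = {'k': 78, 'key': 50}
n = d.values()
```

.values() returns a dict_values view object

dict_values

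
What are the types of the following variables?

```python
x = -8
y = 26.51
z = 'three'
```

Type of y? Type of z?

y is float; z is str

float, str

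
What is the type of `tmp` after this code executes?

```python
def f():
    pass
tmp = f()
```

A function with no return statement returns None

NoneType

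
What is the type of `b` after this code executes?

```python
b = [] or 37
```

'or' returns first truthy value (37, which is int)

int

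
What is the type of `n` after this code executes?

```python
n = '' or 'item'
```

'or' returns first truthy value ('item', which is str)

str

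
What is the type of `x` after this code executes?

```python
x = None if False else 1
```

Ternary: condition is False, else branch (1) taken → int

int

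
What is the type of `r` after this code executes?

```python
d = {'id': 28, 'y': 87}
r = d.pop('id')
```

dict.pop() returns the value (int)

int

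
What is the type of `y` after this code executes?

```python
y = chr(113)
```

chr() returns str (single character)

str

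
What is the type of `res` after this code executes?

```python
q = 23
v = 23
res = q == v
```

Equality comparison returns bool

bool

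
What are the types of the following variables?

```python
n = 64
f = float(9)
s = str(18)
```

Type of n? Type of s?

n is int; s is str

int, str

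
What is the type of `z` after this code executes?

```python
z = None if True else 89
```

Ternary: condition is True, if branch (None) taken → NoneType

NoneType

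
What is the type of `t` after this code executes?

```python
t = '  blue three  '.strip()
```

str.strip() returns str

str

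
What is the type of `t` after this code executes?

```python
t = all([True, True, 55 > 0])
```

all() returns bool

bool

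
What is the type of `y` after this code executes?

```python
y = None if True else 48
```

Ternary: condition is True, if branch (None) taken → NoneType

NoneType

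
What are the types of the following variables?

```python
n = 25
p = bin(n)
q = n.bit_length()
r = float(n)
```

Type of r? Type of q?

float() returns float; int.bit_length() returns int

float, int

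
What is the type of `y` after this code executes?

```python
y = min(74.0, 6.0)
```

min() of floats returns float

float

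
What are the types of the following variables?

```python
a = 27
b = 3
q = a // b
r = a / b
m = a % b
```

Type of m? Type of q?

int % int returns int; int // int returns int

int, int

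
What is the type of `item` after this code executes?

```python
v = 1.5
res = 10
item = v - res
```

float - int returns float (1.5 - 10 = -8.5)

float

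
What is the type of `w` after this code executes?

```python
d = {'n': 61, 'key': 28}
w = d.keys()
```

.keys() returns a dict_keys view object

dict_keys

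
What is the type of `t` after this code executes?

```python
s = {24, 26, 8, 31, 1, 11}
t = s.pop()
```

Popping from a set of ints returns int

int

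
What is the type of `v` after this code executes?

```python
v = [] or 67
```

'or' returns first truthy value (67, which is int)

int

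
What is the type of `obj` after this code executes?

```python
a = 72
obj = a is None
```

'is' comparison returns bool

bool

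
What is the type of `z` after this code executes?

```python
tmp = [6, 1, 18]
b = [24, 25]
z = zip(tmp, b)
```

zip() returns a zip iterator object

zip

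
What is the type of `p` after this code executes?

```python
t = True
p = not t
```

'not' always returns bool

bool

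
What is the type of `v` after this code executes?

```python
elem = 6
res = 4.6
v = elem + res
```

int + float returns float (6 + 4.6 = 10.6)

float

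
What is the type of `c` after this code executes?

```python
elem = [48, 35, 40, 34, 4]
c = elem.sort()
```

list.sort() returns None (sorts in place)

NoneType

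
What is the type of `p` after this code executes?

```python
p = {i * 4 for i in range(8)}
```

A set comprehension {expr for x in iterable} produces a set

set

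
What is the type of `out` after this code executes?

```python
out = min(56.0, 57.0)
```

min() of floats returns float

float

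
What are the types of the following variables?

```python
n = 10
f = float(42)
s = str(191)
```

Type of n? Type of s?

n is int; s is str

int, str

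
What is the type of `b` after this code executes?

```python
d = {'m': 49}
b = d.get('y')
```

dict.get() returns None when key 'y' is not found and no default given

NoneType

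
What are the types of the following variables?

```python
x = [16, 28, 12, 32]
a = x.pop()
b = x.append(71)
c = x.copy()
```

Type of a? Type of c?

list.pop() returns the element (int); list.copy() returns list

int, list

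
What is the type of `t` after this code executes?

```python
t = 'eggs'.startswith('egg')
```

str.startswith() returns bool

bool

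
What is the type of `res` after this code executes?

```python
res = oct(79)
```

oct() returns str representation

str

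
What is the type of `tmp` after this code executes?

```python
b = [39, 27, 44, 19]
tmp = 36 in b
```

'in' operator returns bool

bool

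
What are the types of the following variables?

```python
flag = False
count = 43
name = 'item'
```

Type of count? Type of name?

count is int; name is str

int, str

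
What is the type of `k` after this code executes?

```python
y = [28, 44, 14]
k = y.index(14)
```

list.index() returns int

int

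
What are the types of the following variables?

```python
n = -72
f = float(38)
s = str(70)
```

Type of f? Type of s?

f is float; s is str

float, str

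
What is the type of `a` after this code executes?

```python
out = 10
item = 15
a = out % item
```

int % int returns int (10 % 15 = 10)

int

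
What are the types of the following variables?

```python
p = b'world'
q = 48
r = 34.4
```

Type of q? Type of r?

q is int; r is float

int, float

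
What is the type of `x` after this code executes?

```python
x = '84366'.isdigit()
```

str.isdigit() returns bool

bool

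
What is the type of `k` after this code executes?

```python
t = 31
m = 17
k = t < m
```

Comparison operators return bool

bool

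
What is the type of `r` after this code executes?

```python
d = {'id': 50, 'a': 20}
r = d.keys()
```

.keys() returns a dict_keys view object

dict_keys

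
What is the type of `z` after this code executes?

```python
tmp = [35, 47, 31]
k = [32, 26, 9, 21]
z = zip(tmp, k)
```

zip() returns a zip iterator object

zip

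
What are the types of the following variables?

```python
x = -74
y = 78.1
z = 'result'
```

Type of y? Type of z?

y is float; z is str

float, str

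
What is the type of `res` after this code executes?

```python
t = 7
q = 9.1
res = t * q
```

int * float returns float (7 * 9.1 = 63.7)

float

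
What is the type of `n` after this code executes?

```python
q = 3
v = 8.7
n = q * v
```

int * float returns float (3 * 8.7 = 26.1)

float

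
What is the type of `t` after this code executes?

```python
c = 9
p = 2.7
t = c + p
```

int + float returns float (9 + 2.7 = 11.7)

float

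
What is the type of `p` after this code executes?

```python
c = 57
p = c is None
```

'is' comparison returns bool

bool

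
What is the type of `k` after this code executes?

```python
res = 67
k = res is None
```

'is' comparison returns bool

bool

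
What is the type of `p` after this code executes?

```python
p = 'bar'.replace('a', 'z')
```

str.replace() returns str

str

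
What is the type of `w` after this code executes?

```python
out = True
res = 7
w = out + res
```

bool + int returns int (True is 1, so 1 + 7 = 8)

int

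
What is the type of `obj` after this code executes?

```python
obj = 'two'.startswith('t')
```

str.startswith() returns bool

bool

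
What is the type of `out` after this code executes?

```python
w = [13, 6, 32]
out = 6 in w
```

'in' operator returns bool

bool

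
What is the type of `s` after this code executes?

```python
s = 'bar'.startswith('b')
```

str.startswith() returns bool

bool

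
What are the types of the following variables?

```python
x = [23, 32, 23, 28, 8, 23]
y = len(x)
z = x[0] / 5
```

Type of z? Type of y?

int / int returns float; len() returns int

float, int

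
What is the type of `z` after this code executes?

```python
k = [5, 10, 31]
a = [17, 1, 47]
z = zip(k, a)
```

zip() returns a zip iterator object

zip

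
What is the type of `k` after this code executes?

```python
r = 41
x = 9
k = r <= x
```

Comparison operators return bool

bool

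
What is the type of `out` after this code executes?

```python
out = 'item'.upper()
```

str.upper() returns str

str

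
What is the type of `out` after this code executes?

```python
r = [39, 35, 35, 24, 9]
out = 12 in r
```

'in' operator returns bool

bool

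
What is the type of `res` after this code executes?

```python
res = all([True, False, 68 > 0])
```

all() returns bool

bool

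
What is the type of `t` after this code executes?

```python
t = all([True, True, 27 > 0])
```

all() returns bool

bool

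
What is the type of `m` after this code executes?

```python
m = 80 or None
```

'or' returns first truthy value (80, int)

int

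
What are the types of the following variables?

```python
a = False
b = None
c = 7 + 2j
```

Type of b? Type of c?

b is NoneType; c is complex

NoneType, complex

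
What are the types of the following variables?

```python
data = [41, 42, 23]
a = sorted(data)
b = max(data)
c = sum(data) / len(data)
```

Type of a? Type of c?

sorted() returns list; int / int returns float

list, float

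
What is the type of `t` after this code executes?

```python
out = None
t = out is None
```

'is' comparison returns bool

bool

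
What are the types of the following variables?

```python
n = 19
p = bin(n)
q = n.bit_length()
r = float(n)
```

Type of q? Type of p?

int.bit_length() returns int; bin() returns str

int, str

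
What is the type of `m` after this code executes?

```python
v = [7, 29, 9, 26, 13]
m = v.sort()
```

list.sort() returns None (sorts in place)

NoneType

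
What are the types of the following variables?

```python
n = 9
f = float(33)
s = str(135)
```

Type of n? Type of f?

n is int; f is float

int, float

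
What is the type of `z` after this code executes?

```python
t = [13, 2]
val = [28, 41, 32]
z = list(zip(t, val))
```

list(zip(...)) returns a list of tuples

list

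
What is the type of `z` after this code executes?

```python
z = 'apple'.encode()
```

str.encode() returns bytes

bytes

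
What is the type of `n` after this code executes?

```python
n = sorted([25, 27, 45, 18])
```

sorted() always returns list

list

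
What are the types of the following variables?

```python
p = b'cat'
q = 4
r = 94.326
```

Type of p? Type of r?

p is bytes; r is float

bytes, float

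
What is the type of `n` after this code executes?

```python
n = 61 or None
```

'or' returns first truthy value (61, int)

int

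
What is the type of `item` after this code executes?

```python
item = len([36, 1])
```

len() always returns int

int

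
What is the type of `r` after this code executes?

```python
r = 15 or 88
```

'or' returns the first truthy value (15, which is int)

int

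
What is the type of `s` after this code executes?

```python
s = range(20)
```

range() returns a range object

range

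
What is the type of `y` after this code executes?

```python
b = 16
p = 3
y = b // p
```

int // int returns int (16 // 3 = 5)

int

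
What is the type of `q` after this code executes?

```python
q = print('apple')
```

print() returns None

NoneType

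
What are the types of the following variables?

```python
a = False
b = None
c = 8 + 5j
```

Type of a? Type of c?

a is bool; c is complex

bool, complex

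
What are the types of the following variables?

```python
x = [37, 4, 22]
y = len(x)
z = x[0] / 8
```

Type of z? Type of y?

int / int returns float; len() returns int

float, int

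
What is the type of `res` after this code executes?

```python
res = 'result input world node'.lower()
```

str.lower() returns str

str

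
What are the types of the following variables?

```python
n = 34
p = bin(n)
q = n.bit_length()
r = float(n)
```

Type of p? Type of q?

bin() returns str; int.bit_length() returns int

str, int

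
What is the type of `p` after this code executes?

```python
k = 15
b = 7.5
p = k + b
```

int + float returns float (15 + 7.5 = 22.5)

float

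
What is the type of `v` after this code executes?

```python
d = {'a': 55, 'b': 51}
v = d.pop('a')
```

dict.pop() returns the value (int)

int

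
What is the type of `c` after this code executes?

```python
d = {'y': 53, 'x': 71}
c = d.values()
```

.values() returns a dict_values view object

dict_values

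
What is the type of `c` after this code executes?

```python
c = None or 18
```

'or' with None returns the other value (18, int)

int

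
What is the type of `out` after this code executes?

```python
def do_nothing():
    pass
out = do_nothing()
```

A function with no return statement returns None

NoneType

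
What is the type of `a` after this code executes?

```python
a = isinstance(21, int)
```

isinstance() returns bool

bool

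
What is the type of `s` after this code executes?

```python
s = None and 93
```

'and' returns first falsy value (None)

NoneType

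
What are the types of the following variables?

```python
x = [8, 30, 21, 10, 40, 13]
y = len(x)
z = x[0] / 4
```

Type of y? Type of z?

len() returns int; int / int returns float

int, float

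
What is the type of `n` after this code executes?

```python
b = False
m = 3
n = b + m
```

bool + int returns int (False is 0, so 0 + 3 = 3)

int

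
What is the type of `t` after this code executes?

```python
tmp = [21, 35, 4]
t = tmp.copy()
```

list.copy() returns list

list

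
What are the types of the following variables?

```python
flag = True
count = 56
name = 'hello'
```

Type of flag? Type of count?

flag is bool; count is int

bool, int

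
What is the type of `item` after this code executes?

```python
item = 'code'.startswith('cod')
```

str.startswith() returns bool

bool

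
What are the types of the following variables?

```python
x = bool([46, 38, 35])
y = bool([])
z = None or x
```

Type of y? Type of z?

bool() returns bool; None or <bool> returns the bool

bool, bool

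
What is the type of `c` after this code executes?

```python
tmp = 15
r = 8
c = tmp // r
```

int // int returns int (15 // 8 = 1)

int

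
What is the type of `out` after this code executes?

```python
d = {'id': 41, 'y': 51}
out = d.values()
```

.values() returns a dict_values view object

dict_values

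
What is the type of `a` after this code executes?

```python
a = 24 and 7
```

'and' returns the last value when all truthy (7, which is int)

int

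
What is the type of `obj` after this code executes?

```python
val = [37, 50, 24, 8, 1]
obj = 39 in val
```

'in' operator returns bool

bool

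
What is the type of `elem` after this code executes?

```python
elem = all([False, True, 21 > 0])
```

all() returns bool

bool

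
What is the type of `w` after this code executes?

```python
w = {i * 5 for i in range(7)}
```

A set comprehension {expr for x in iterable} produces a set

set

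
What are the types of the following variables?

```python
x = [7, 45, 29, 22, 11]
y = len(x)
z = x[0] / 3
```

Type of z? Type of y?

int / int returns float; len() returns int

float, int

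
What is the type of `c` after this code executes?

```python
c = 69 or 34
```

'or' returns the first truthy value (69, which is int)

int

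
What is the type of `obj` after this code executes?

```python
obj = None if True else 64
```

Ternary: condition is True, if branch (None) taken → NoneType

NoneType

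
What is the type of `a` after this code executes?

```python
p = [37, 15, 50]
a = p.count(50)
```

list.count() returns int

int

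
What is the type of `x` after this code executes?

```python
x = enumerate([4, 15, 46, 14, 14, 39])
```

enumerate() returns an enumerate iterator object

enumerate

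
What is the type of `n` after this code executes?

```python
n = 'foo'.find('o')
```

str.find() returns int (index, or -1)

int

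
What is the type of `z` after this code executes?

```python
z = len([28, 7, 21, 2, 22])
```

len() always returns int

int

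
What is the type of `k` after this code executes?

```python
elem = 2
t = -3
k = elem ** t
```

int ** negative int returns float

float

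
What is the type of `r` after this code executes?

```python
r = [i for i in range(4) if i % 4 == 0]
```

A list comprehension [...] produces a list

list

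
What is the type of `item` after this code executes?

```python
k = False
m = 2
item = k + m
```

bool + int returns int (False is 0, so 0 + 2 = 2)

int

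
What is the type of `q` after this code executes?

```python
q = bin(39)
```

bin() returns str representation

str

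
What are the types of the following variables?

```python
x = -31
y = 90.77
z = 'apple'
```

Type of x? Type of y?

x is int; y is float

int, float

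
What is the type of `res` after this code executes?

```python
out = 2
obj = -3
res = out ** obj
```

int ** negative int returns float

float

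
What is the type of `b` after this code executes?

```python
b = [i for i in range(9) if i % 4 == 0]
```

A list comprehension [...] produces a list

list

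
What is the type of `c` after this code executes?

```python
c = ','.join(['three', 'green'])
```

str.join() returns str

str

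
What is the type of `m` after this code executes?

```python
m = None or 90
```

'or' with None returns the other value (90, int)

int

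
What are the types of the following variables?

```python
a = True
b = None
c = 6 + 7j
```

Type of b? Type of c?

b is NoneType; c is complex

NoneType, complex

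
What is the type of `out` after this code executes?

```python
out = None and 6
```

'and' returns first falsy value (None)

NoneType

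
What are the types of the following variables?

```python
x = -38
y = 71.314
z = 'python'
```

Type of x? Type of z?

x is int; z is str

int, str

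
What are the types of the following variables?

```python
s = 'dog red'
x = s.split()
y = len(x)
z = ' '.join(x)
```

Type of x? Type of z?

str.split() returns list; str.join() returns str

list, str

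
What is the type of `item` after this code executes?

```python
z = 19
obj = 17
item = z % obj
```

int % int returns int (19 % 17 = 2)

int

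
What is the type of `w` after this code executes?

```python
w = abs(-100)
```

abs() of int returns int

int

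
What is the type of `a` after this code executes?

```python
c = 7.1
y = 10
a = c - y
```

float - int returns float (7.1 - 10 = -2.9)

float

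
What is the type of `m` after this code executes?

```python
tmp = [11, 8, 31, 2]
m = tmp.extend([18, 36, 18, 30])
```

list.extend() returns None

NoneType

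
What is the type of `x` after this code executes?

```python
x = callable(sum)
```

callable() returns bool

bool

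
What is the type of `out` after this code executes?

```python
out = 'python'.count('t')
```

str.count() returns int

int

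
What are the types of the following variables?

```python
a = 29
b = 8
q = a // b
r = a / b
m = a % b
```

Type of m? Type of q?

int % int returns int; int // int returns int

int, int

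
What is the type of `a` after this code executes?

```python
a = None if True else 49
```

Ternary: condition is True, if branch (None) taken → NoneType

NoneType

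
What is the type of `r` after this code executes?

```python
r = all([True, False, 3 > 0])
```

all() returns bool

bool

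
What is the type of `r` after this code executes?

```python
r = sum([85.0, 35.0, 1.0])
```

sum() of floats returns float

float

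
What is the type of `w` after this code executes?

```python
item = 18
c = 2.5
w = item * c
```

int * float returns float (18 * 2.5 = 45.0)

float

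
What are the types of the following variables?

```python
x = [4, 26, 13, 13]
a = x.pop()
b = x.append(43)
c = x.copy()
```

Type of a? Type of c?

list.pop() returns the element (int); list.copy() returns list

int, list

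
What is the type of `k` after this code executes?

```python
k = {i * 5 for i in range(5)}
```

A set comprehension {expr for x in iterable} produces a set

set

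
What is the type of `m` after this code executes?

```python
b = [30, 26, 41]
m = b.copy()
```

list.copy() returns list

list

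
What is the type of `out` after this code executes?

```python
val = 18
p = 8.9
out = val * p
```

int * float returns float (18 * 8.9 = 160.2)

float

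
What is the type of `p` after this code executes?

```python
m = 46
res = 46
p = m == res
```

Equality comparison returns bool

bool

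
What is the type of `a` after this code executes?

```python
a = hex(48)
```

hex() returns str representation

str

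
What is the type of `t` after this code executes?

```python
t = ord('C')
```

ord() returns int (Unicode code point)

int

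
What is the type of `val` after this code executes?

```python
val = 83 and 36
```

'and' returns the last value when all truthy (36, which is int)

int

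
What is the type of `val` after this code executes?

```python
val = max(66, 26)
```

max() of ints returns int

int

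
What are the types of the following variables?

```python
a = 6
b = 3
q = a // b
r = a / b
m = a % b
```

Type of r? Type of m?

int / int returns float; int % int returns int

float, int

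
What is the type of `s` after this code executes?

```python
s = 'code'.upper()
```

str.upper() returns str

str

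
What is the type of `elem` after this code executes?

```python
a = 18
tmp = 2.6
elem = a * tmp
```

int * float returns float (18 * 2.6 = 46.8)

float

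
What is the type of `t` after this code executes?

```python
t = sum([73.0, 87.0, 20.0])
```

sum() of floats returns float

float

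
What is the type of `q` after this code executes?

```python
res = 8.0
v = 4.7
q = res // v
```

float // float returns float (floor division preserves float type)

float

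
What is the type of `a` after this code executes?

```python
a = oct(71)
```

oct() returns str representation

str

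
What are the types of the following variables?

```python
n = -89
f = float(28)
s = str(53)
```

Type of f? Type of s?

f is float; s is str

float, str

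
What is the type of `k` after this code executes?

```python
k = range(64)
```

range() returns a range object

range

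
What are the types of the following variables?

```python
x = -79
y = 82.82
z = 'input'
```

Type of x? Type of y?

x is int; y is float

int, float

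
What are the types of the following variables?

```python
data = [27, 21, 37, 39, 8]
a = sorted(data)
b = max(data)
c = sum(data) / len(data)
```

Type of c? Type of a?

int / int returns float; sorted() returns list

float, list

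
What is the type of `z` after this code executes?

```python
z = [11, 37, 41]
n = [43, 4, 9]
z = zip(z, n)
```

zip() returns a zip iterator object

zip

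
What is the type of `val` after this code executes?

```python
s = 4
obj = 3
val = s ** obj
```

int ** positive int returns int (4 ** 3 = 64)

int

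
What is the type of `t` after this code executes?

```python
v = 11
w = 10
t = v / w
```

int / int always returns float in Python 3 (11 / 10 = 1.1)

float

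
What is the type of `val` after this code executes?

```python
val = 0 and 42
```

'and' returns the first falsy value (0, which is int)

int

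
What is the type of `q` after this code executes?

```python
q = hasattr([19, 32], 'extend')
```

hasattr() returns bool

bool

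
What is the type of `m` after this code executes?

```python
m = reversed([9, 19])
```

reversed() on a list returns a list_reverseiterator

list_reverseiterator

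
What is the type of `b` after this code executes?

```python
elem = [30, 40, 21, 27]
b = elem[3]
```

Indexing a list of ints returns int (elem[3] = 27)

int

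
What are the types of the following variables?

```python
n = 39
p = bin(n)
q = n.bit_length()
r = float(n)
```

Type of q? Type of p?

int.bit_length() returns int; bin() returns str

int, str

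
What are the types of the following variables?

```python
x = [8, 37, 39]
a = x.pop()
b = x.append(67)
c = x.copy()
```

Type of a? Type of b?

list.pop() returns the element (int); list.append() returns None

int, NoneType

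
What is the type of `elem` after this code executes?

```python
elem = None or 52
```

'or' with None returns the other value (52, int)

int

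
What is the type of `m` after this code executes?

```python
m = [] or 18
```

'or' returns first truthy value (18, which is int)

int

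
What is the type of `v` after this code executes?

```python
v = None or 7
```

'or' with None returns the other value (7, int)

int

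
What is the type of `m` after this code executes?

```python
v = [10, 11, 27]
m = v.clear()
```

list.clear() returns None

NoneType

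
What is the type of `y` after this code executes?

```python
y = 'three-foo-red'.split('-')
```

str.split() returns list

list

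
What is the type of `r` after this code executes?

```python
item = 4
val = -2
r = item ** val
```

int ** negative int returns float

float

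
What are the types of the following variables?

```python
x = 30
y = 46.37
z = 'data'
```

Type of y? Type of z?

y is float; z is str

float, str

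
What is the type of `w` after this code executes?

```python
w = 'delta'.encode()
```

str.encode() returns bytes

bytes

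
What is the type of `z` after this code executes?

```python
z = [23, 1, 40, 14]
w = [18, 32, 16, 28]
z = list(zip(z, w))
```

list(zip(...)) returns a list of tuples

list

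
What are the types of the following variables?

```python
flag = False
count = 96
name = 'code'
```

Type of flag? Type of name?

flag is bool; name is str

bool, str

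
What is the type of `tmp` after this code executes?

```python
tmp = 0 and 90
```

'and' returns the first falsy value (0, which is int)

int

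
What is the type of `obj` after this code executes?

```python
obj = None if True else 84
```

Ternary: condition is True, if branch (None) taken → NoneType

NoneType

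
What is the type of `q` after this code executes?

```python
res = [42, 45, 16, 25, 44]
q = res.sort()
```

list.sort() returns None (sorts in place)

NoneType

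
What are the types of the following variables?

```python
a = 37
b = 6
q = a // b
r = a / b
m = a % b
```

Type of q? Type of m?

int // int returns int; int % int returns int

int, int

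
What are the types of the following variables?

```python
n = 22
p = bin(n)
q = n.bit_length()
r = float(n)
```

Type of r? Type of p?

float() returns float; bin() returns str

float, str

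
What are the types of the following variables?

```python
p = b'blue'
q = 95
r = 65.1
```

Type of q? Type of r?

q is int; r is float

int, float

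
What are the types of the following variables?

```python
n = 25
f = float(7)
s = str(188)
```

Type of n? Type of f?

n is int; f is float

int, float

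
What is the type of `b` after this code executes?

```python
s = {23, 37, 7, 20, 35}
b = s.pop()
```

Popping from a set of ints returns int

int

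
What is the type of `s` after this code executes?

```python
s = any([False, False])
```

any() returns bool

bool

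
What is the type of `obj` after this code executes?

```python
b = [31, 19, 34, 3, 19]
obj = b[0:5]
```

Slicing a list always returns a list

list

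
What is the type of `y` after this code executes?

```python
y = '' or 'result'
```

'or' returns first truthy value ('result', which is str)

str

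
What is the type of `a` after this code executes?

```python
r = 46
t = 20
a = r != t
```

Comparison operators return bool

bool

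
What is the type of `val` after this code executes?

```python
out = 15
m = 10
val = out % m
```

int % int returns int (15 % 10 = 5)

int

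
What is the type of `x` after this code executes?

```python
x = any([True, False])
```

any() returns bool

bool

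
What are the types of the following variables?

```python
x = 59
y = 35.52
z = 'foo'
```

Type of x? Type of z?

x is int; z is str

int, str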